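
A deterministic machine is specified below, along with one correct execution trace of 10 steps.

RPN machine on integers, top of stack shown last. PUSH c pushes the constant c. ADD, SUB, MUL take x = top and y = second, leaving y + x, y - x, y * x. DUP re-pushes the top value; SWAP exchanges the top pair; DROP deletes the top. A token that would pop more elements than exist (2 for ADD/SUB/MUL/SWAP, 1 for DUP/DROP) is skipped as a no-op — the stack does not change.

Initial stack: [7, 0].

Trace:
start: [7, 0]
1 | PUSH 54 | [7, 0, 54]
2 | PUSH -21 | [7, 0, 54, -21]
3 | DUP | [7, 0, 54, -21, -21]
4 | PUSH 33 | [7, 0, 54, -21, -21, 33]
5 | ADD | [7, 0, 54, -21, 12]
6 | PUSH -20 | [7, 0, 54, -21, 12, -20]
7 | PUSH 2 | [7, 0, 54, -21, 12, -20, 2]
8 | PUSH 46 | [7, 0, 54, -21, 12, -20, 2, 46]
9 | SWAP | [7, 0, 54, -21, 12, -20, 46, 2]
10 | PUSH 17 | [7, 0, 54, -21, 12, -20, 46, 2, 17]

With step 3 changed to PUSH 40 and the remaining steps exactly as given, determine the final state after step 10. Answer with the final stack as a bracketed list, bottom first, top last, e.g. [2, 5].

[7, 0, 54, -21, 73, -20, 46, 2, 17]

(re-executing from step 3 with the substitution; state before step 3: [7, 0, 54, -21])
3 | PUSH 40 | [7, 0, 54, -21, 40]
4 | PUSH 33 | [7, 0, 54, -21, 40, 33]
5 | ADD | [7, 0, 54, -21, 73]
6 | PUSH -20 | [7, 0, 54, -21, 73, -20]
7 | PUSH 2 | [7, 0, 54, -21, 73, -20, 2]
8 | PUSH 46 | [7, 0, 54, -21, 73, -20, 2, 46]
9 | SWAP | [7, 0, 54, -21, 73, -20, 46, 2]
10 | PUSH 17 | [7, 0, 54, -21, 73, -20, 46, 2, 17]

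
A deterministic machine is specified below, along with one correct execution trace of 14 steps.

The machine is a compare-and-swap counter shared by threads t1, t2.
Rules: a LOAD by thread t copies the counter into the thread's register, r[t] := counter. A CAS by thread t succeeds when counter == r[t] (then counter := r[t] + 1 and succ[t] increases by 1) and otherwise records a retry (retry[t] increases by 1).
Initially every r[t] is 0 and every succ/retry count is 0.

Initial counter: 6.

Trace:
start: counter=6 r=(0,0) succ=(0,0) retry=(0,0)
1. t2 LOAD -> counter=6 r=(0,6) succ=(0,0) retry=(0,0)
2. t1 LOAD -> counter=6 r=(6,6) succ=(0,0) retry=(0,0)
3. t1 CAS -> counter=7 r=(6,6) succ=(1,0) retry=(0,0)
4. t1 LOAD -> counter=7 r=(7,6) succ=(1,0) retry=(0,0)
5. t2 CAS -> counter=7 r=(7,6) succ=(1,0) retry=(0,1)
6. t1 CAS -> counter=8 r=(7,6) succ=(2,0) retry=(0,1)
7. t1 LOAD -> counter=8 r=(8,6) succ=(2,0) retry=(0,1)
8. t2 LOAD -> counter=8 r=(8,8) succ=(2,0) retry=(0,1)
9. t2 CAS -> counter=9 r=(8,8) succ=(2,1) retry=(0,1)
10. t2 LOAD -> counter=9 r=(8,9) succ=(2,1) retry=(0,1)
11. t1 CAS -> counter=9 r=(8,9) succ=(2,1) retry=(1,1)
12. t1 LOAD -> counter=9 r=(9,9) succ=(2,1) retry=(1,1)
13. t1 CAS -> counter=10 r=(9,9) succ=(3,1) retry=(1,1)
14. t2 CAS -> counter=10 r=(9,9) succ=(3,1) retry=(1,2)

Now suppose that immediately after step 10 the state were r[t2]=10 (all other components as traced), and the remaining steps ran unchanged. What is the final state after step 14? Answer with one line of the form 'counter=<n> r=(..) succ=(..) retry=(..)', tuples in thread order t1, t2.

counter=11 r=(9,10) succ=(3,2) retry=(1,1)

state after step 10 := counter=9 r=(8,10) succ=(2,1) retry=(0,1)
11. t1 CAS -> counter=9 r=(8,10) succ=(2,1) retry=(1,1)
12. t1 LOAD -> counter=9 r=(9,10) succ=(2,1) retry=(1,1)
13. t1 CAS -> counter=10 r=(9,10) succ=(3,1) retry=(1,1)
14. t2 CAS -> counter=11 r=(9,10) succ=(3,2) retry=(1,1)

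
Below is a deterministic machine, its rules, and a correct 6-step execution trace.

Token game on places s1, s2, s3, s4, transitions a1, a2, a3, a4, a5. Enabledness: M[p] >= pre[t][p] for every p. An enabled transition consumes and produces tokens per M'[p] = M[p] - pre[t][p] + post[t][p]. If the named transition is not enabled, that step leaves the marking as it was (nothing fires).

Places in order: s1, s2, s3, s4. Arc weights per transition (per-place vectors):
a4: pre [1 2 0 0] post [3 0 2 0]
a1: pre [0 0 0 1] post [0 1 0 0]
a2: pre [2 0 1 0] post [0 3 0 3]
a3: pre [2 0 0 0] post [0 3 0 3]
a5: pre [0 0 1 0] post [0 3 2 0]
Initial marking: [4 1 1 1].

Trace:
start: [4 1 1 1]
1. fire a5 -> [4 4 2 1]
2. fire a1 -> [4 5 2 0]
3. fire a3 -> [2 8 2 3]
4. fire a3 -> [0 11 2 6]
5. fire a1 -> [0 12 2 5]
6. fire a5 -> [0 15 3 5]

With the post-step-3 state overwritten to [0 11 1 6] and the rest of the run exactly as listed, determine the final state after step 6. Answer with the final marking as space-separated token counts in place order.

state after step 3 := [0 11 1 6]
4. fire a3 -> [0 11 1 6]
5. fire a1 -> [0 12 1 5]
6. fire a5 -> [0 15 2 5]

0 15 2 5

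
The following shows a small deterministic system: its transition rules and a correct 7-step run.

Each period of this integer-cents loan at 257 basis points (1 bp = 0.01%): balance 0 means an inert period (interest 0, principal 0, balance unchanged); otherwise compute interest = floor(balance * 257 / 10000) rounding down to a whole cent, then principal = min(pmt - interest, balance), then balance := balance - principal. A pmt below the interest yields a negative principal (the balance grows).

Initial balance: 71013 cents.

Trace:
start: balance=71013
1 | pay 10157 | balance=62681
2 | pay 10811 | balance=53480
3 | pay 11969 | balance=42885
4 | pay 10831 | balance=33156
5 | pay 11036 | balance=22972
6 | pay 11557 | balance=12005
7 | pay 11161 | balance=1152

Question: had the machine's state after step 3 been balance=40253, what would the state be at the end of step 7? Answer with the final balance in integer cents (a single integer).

state after step 3 := balance=40253
4 | pay 10831 | balance=30456
5 | pay 11036 | balance=20202
6 | pay 11557 | balance=9164
7 | pay 11161 | balance=0

0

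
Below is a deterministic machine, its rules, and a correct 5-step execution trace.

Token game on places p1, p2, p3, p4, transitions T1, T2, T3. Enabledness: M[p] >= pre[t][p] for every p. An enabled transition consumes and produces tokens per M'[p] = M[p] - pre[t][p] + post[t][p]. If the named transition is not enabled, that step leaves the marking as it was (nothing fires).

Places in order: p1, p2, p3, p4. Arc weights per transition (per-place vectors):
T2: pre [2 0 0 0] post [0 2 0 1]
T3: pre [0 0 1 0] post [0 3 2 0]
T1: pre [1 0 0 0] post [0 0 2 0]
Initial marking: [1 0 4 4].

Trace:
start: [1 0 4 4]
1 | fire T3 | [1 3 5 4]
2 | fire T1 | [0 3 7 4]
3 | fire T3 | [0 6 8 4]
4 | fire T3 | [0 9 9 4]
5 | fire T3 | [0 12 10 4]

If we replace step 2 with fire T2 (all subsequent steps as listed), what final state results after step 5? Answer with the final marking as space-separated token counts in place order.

(re-executing from step 2 with the substitution; state before step 2: [1 3 5 4])
2 | fire T2 | [1 3 5 4]
3 | fire T3 | [1 6 6 4]
4 | fire T3 | [1 9 7 4]
5 | fire T3 | [1 12 8 4]

1 12 8 4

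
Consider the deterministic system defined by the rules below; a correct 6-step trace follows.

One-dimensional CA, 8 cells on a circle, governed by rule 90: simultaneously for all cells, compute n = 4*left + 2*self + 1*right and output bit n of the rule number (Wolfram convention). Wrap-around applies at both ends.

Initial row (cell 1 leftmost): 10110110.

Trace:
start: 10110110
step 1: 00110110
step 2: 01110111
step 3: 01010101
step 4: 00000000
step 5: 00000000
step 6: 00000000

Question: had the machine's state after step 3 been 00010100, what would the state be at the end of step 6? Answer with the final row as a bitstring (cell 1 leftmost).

state after step 3 := 00010100
step 4: 00100010
step 5: 01010101
step 6: 00000000

00000000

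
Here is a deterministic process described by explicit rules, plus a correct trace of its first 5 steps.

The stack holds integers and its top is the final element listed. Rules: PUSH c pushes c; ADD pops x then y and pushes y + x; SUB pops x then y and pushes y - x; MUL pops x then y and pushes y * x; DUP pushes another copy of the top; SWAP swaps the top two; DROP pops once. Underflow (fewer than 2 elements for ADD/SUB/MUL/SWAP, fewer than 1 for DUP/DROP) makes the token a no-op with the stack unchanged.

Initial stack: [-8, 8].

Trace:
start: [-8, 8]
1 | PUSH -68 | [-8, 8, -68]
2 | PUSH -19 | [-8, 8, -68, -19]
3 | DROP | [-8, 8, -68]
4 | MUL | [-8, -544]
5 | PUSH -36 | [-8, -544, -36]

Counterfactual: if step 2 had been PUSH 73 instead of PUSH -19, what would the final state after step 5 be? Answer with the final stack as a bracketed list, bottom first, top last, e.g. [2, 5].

(re-executing from step 2 with the substitution; state before step 2: [-8, 8, -68])
2 | PUSH 73 | [-8, 8, -68, 73]
3 | DROP | [-8, 8, -68]
4 | MUL | [-8, -544]
5 | PUSH -36 | [-8, -544, -36]

[-8, -544, -36]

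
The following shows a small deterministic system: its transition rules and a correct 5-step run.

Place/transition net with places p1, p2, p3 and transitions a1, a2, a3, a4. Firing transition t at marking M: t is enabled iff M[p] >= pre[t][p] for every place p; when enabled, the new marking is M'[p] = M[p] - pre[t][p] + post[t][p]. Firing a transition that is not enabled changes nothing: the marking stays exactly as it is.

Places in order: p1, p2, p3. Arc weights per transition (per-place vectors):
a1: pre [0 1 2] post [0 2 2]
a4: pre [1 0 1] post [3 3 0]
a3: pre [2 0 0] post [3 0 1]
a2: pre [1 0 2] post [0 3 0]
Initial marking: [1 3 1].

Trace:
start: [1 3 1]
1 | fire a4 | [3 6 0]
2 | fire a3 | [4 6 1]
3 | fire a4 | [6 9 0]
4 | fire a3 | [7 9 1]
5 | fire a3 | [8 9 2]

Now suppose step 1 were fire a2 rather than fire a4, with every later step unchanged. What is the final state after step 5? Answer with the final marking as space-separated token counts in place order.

5 6 2

(re-executing from step 1 with the substitution; state before step 1: [1 3 1])
1 | fire a2 | [1 3 1]
2 | fire a3 | [1 3 1]
3 | fire a4 | [3 6 0]
4 | fire a3 | [4 6 1]
5 | fire a3 | [5 6 2]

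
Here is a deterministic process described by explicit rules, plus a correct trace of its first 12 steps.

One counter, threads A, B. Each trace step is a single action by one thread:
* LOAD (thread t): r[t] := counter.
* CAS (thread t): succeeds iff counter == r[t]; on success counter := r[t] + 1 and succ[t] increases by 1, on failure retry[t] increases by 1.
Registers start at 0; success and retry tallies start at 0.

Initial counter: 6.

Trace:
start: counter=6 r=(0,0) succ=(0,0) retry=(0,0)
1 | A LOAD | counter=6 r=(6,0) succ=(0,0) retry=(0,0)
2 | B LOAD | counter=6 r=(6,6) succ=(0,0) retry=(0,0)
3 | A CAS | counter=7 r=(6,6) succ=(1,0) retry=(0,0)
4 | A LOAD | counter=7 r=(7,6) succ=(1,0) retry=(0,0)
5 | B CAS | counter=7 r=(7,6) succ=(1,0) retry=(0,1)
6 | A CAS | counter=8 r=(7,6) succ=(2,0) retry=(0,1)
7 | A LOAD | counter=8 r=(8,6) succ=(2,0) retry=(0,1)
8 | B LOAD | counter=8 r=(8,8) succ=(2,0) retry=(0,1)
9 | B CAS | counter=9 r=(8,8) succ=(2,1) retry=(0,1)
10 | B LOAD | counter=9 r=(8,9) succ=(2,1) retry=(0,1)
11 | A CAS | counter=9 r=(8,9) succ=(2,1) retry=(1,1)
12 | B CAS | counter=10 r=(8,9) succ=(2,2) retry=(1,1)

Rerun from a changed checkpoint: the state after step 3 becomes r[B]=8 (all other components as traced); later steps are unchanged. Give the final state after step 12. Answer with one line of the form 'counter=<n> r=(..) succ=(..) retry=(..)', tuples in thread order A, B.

state after step 3 := counter=7 r=(6,8) succ=(1,0) retry=(0,0)
4 | A LOAD | counter=7 r=(7,8) succ=(1,0) retry=(0,0)
5 | B CAS | counter=7 r=(7,8) succ=(1,0) retry=(0,1)
6 | A CAS | counter=8 r=(7,8) succ=(2,0) retry=(0,1)
7 | A LOAD | counter=8 r=(8,8) succ=(2,0) retry=(0,1)
8 | B LOAD | counter=8 r=(8,8) succ=(2,0) retry=(0,1)
9 | B CAS | counter=9 r=(8,8) succ=(2,1) retry=(0,1)
10 | B LOAD | counter=9 r=(8,9) succ=(2,1) retry=(0,1)
11 | A CAS | counter=9 r=(8,9) succ=(2,1) retry=(1,1)
12 | B CAS | counter=10 r=(8,9) succ=(2,2) retry=(1,1)

counter=10 r=(8,9) succ=(2,2) retry=(1,1)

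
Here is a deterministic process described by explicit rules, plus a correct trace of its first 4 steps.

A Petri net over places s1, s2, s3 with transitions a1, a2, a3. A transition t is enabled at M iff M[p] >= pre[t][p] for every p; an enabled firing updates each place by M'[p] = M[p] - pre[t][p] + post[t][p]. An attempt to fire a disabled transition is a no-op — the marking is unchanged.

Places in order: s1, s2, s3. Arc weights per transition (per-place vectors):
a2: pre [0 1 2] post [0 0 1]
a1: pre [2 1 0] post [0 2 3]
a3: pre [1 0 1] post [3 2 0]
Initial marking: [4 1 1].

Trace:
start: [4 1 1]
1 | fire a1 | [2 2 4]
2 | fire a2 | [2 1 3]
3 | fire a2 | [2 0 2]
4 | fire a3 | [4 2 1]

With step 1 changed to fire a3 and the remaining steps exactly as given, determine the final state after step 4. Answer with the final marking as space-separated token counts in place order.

(re-executing from step 1 with the substitution; state before step 1: [4 1 1])
1 | fire a3 | [6 3 0]
2 | fire a2 | [6 3 0]
3 | fire a2 | [6 3 0]
4 | fire a3 | [6 3 0]

6 3 0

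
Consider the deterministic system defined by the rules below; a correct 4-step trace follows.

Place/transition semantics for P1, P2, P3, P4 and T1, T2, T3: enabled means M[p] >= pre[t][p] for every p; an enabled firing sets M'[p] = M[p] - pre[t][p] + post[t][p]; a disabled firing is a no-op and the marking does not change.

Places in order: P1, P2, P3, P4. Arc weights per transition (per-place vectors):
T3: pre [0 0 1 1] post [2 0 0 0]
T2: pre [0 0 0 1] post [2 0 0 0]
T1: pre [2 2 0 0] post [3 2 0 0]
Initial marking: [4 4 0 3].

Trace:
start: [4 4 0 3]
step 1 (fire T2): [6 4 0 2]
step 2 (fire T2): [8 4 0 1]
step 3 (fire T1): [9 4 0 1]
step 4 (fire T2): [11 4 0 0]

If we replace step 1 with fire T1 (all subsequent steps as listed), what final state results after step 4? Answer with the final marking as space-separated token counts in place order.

10 4 0 1

(re-executing from step 1 with the substitution; state before step 1: [4 4 0 3])
step 1 (fire T1): [5 4 0 3]
step 2 (fire T2): [7 4 0 2]
step 3 (fire T1): [8 4 0 2]
step 4 (fire T2): [10 4 0 1]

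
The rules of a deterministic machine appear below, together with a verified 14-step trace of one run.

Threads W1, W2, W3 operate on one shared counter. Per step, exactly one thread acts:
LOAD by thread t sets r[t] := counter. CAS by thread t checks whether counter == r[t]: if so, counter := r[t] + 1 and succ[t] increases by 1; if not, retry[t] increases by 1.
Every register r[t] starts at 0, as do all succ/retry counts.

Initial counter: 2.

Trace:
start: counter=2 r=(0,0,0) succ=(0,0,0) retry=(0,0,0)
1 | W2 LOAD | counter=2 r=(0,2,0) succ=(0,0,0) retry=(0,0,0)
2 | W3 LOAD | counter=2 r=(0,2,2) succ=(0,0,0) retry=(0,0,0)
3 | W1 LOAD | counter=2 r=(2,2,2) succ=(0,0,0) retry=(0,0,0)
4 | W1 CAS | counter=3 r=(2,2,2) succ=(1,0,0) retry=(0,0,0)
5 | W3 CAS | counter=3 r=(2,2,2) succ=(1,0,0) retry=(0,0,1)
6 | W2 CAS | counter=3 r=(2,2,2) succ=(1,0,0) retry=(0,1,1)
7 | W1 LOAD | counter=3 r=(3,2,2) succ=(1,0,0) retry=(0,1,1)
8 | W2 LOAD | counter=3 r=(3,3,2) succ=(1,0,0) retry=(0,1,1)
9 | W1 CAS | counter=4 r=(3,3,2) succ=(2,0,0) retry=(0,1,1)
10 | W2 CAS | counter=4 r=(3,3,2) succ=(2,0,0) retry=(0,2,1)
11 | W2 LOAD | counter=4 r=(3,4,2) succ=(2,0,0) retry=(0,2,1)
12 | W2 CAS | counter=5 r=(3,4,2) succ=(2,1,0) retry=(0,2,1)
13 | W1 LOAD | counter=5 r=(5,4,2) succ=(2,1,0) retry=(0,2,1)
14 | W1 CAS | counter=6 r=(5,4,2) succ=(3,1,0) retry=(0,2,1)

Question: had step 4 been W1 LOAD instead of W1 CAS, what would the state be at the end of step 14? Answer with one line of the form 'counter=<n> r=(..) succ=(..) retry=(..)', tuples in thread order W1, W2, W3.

(re-executing from step 4 with the substitution; state before step 4: counter=2 r=(2,2,2) succ=(0,0,0) retry=(0,0,0))
4 | W1 LOAD | counter=2 r=(2,2,2) succ=(0,0,0) retry=(0,0,0)
5 | W3 CAS | counter=3 r=(2,2,2) succ=(0,0,1) retry=(0,0,0)
6 | W2 CAS | counter=3 r=(2,2,2) succ=(0,0,1) retry=(0,1,0)
7 | W1 LOAD | counter=3 r=(3,2,2) succ=(0,0,1) retry=(0,1,0)
8 | W2 LOAD | counter=3 r=(3,3,2) succ=(0,0,1) retry=(0,1,0)
9 | W1 CAS | counter=4 r=(3,3,2) succ=(1,0,1) retry=(0,1,0)
10 | W2 CAS | counter=4 r=(3,3,2) succ=(1,0,1) retry=(0,2,0)
11 | W2 LOAD | counter=4 r=(3,4,2) succ=(1,0,1) retry=(0,2,0)
12 | W2 CAS | counter=5 r=(3,4,2) succ=(1,1,1) retry=(0,2,0)
13 | W1 LOAD | counter=5 r=(5,4,2) succ=(1,1,1) retry=(0,2,0)
14 | W1 CAS | counter=6 r=(5,4,2) succ=(2,1,1) retry=(0,2,0)

counter=6 r=(5,4,2) succ=(2,1,1) retry=(0,2,0)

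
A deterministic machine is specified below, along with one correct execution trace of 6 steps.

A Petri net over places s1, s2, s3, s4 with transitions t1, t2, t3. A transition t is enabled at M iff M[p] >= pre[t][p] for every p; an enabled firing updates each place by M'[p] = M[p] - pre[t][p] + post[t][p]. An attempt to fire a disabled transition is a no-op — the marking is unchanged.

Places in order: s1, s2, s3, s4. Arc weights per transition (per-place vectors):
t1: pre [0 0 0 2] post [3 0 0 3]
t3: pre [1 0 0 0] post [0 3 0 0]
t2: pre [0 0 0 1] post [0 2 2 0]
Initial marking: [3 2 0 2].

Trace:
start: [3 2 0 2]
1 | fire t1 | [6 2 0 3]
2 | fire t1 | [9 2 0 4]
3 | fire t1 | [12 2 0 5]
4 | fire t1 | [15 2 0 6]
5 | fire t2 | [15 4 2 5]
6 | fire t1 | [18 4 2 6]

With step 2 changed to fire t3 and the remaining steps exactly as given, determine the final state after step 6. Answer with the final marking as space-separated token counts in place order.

14 7 2 5

(re-executing from step 2 with the substitution; state before step 2: [6 2 0 3])
2 | fire t3 | [5 5 0 3]
3 | fire t1 | [8 5 0 4]
4 | fire t1 | [11 5 0 5]
5 | fire t2 | [11 7 2 4]
6 | fire t1 | [14 7 2 5]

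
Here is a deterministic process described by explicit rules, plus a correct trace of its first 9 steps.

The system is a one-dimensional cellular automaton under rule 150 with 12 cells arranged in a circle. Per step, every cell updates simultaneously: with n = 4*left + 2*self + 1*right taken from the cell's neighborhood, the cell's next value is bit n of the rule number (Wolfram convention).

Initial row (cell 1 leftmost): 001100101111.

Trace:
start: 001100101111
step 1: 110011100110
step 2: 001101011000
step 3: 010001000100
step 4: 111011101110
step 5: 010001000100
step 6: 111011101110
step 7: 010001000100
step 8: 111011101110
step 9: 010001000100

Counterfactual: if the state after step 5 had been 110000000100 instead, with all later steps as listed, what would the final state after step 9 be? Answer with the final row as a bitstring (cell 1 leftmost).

state after step 5 := 110000000100
step 6: 001000001111
step 7: 111100010110
step 8: 011010110000
step 9: 100010001000

100010001000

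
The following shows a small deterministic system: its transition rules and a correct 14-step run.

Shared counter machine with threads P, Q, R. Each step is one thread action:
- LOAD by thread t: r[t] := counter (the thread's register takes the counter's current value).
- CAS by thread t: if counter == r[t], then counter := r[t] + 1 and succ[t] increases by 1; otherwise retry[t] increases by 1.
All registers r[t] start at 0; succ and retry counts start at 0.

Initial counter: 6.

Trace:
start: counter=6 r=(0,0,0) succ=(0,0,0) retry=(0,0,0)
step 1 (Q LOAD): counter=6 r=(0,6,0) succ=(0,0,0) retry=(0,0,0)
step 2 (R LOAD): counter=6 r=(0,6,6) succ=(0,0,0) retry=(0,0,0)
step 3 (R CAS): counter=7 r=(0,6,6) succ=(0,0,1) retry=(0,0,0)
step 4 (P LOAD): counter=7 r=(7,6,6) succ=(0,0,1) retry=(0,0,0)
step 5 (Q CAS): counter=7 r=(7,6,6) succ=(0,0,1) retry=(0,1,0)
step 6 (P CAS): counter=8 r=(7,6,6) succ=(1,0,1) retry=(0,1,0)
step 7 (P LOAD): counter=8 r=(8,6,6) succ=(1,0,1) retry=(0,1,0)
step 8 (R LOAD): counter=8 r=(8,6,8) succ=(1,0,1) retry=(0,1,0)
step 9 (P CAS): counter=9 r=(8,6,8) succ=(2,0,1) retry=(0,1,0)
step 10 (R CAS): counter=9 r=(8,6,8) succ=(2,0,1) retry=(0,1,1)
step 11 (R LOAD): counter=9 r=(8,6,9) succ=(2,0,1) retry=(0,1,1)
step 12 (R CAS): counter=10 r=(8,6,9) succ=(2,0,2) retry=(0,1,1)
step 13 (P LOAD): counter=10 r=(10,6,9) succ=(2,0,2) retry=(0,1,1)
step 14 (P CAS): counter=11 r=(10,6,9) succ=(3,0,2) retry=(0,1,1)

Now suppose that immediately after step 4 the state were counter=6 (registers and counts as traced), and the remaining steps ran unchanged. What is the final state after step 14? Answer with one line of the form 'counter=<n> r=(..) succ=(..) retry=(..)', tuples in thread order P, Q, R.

counter=11 r=(10,6,9) succ=(3,1,2) retry=(0,0,1)

state after step 4 := counter=6 r=(7,6,6) succ=(0,0,1) retry=(0,0,0)
step 5 (Q CAS): counter=7 r=(7,6,6) succ=(0,1,1) retry=(0,0,0)
step 6 (P CAS): counter=8 r=(7,6,6) succ=(1,1,1) retry=(0,0,0)
step 7 (P LOAD): counter=8 r=(8,6,6) succ=(1,1,1) retry=(0,0,0)
step 8 (R LOAD): counter=8 r=(8,6,8) succ=(1,1,1) retry=(0,0,0)
step 9 (P CAS): counter=9 r=(8,6,8) succ=(2,1,1) retry=(0,0,0)
step 10 (R CAS): counter=9 r=(8,6,8) succ=(2,1,1) retry=(0,0,1)
step 11 (R LOAD): counter=9 r=(8,6,9) succ=(2,1,1) retry=(0,0,1)
step 12 (R CAS): counter=10 r=(8,6,9) succ=(2,1,2) retry=(0,0,1)
step 13 (P LOAD): counter=10 r=(10,6,9) succ=(2,1,2) retry=(0,0,1)
step 14 (P CAS): counter=11 r=(10,6,9) succ=(3,1,2) retry=(0,0,1)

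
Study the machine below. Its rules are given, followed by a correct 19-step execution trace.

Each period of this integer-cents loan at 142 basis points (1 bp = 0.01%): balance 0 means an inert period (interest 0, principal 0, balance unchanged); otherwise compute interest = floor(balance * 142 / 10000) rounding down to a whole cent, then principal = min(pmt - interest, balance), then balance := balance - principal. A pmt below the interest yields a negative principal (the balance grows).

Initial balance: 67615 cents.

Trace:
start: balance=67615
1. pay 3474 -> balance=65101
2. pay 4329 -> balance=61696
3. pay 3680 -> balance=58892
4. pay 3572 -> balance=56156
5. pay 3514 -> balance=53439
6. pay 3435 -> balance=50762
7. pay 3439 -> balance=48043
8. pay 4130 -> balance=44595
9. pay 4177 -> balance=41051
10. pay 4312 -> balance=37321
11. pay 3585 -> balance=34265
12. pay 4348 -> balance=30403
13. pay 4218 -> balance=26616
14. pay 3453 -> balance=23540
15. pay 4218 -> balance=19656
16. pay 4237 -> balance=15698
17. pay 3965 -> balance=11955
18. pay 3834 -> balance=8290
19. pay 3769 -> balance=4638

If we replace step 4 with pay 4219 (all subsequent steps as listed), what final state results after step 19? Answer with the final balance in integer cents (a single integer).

3841

(re-executing from step 4 with the substitution; state before step 4: balance=58892)
4. pay 4219 -> balance=55509
5. pay 3514 -> balance=52783
6. pay 3435 -> balance=50097
7. pay 3439 -> balance=47369
8. pay 4130 -> balance=43911
9. pay 4177 -> balance=40357
10. pay 4312 -> balance=36618
11. pay 3585 -> balance=33552
12. pay 4348 -> balance=29680
13. pay 4218 -> balance=25883
14. pay 3453 -> balance=22797
15. pay 4218 -> balance=18902
16. pay 4237 -> balance=14933
17. pay 3965 -> balance=11180
18. pay 3834 -> balance=7504
19. pay 3769 -> balance=3841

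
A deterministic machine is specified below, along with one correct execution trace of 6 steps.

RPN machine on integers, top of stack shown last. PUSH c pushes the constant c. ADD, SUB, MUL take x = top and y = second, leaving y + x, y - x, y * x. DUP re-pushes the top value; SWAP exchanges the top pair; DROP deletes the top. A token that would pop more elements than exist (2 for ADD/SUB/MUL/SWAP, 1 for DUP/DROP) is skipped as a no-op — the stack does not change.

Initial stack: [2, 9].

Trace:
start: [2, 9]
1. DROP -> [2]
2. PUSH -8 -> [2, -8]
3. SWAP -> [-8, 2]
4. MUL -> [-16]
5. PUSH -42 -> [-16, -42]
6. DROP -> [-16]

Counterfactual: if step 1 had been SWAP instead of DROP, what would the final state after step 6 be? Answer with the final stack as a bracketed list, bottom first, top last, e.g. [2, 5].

(re-executing from step 1 with the substitution; state before step 1: [2, 9])
1. SWAP -> [9, 2]
2. PUSH -8 -> [9, 2, -8]
3. SWAP -> [9, -8, 2]
4. MUL -> [9, -16]
5. PUSH -42 -> [9, -16, -42]
6. DROP -> [9, -16]

[9, -16]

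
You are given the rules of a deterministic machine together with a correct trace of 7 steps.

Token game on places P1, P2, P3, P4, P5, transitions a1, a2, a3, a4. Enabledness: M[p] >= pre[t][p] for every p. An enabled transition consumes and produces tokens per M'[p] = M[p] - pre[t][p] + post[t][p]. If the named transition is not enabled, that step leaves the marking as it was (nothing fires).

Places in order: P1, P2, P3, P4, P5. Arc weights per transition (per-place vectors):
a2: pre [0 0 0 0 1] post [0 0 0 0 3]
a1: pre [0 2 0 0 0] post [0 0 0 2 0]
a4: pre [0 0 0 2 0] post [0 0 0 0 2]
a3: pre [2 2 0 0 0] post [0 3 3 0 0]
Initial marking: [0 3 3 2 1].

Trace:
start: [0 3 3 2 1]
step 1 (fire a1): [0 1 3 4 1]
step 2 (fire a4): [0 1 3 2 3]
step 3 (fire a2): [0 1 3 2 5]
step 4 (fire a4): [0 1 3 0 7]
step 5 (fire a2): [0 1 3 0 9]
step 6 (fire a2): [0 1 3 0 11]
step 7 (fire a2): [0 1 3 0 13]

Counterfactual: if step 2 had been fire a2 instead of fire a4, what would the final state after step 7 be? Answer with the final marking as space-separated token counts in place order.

0 1 3 2 13

(re-executing from step 2 with the substitution; state before step 2: [0 1 3 4 1])
step 2 (fire a2): [0 1 3 4 3]
step 3 (fire a2): [0 1 3 4 5]
step 4 (fire a4): [0 1 3 2 7]
step 5 (fire a2): [0 1 3 2 9]
step 6 (fire a2): [0 1 3 2 11]
step 7 (fire a2): [0 1 3 2 13]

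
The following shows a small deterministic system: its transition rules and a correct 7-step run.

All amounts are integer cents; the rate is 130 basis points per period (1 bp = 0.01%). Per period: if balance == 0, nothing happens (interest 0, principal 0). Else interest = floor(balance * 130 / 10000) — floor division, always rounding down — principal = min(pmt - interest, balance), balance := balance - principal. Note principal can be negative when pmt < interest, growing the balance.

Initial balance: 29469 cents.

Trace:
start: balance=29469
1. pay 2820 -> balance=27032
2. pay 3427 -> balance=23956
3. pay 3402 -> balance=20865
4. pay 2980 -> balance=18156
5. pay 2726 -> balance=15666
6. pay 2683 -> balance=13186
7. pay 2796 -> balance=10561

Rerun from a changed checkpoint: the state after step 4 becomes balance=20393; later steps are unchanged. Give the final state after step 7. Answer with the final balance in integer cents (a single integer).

state after step 4 := balance=20393
5. pay 2726 -> balance=17932
6. pay 2683 -> balance=15482
7. pay 2796 -> balance=12887

12887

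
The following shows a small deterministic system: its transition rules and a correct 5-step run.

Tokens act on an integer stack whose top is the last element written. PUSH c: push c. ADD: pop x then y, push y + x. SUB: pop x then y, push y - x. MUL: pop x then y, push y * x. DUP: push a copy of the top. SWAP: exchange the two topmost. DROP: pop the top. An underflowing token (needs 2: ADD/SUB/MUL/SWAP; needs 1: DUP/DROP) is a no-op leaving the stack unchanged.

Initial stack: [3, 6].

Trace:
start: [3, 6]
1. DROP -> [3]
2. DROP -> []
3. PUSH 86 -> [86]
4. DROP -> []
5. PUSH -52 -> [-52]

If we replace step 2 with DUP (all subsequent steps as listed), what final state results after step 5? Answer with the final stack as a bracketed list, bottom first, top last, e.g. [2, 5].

[3, 3, -52]

(re-executing from step 2 with the substitution; state before step 2: [3])
2. DUP -> [3, 3]
3. PUSH 86 -> [3, 3, 86]
4. DROP -> [3, 3]
5. PUSH -52 -> [3, 3, -52]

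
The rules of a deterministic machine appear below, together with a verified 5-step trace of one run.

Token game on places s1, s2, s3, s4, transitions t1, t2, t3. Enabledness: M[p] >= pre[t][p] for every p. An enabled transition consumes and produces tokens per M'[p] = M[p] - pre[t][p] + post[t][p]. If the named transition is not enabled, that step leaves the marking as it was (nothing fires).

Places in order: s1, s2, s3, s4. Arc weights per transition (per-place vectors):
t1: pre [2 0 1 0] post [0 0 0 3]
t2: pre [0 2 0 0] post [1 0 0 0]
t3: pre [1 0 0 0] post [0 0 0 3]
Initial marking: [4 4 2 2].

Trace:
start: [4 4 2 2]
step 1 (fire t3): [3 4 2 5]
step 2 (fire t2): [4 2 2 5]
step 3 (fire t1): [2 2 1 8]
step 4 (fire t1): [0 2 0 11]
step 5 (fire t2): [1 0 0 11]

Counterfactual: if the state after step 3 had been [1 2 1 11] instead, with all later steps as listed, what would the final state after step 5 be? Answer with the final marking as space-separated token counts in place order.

state after step 3 := [1 2 1 11]
step 4 (fire t1): [1 2 1 11]
step 5 (fire t2): [2 0 1 11]

2 0 1 11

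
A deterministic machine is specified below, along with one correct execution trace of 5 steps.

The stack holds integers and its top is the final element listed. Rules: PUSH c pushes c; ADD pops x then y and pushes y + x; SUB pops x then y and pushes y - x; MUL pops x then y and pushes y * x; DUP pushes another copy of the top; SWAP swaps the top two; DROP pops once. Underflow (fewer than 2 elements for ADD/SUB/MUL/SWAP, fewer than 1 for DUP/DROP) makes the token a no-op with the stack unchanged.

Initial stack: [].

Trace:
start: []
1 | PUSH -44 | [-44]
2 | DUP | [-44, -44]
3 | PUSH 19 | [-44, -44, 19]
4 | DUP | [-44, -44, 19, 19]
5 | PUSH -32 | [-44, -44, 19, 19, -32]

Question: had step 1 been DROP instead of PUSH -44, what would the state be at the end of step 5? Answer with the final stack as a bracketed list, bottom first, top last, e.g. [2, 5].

(re-executing from step 1 with the substitution; state before step 1: [])
1 | DROP | []
2 | DUP | []
3 | PUSH 19 | [19]
4 | DUP | [19, 19]
5 | PUSH -32 | [19, 19, -32]

[19, 19, -32]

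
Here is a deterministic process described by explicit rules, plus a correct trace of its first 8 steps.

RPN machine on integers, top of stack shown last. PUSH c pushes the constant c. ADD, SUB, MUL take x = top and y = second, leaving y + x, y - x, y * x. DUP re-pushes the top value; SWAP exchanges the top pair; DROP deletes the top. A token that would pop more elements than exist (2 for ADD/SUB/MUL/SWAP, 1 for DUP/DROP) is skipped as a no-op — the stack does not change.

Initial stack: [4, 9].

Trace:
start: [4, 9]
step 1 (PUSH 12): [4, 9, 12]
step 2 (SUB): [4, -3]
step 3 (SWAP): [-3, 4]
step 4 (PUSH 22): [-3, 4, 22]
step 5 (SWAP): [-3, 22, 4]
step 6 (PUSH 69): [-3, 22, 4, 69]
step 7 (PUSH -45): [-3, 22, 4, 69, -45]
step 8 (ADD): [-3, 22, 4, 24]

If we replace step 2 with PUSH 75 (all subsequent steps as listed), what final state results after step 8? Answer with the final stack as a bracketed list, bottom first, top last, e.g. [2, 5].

(re-executing from step 2 with the substitution; state before step 2: [4, 9, 12])
step 2 (PUSH 75): [4, 9, 12, 75]
step 3 (SWAP): [4, 9, 75, 12]
step 4 (PUSH 22): [4, 9, 75, 12, 22]
step 5 (SWAP): [4, 9, 75, 22, 12]
step 6 (PUSH 69): [4, 9, 75, 22, 12, 69]
step 7 (PUSH -45): [4, 9, 75, 22, 12, 69, -45]
step 8 (ADD): [4, 9, 75, 22, 12, 24]

[4, 9, 75, 22, 12, 24]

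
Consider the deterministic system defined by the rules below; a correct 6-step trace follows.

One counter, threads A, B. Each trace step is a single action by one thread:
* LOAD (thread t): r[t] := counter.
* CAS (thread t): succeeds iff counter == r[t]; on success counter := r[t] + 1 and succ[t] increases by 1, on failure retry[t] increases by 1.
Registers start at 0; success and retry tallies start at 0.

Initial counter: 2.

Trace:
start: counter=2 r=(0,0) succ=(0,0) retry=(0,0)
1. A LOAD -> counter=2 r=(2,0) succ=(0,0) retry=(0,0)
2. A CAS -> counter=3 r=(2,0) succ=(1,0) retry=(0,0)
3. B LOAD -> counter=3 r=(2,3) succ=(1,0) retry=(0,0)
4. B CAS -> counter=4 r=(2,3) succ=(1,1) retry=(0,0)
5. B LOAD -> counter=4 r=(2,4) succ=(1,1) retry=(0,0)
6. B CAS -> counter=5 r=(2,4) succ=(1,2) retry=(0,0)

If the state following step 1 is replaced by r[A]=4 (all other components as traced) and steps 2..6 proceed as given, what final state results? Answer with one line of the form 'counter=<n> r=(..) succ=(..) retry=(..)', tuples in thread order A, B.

counter=4 r=(4,3) succ=(0,2) retry=(1,0)

state after step 1 := counter=2 r=(4,0) succ=(0,0) retry=(0,0)
2. A CAS -> counter=2 r=(4,0) succ=(0,0) retry=(1,0)
3. B LOAD -> counter=2 r=(4,2) succ=(0,0) retry=(1,0)
4. B CAS -> counter=3 r=(4,2) succ=(0,1) retry=(1,0)
5. B LOAD -> counter=3 r=(4,3) succ=(0,1) retry=(1,0)
6. B CAS -> counter=4 r=(4,3) succ=(0,2) retry=(1,0)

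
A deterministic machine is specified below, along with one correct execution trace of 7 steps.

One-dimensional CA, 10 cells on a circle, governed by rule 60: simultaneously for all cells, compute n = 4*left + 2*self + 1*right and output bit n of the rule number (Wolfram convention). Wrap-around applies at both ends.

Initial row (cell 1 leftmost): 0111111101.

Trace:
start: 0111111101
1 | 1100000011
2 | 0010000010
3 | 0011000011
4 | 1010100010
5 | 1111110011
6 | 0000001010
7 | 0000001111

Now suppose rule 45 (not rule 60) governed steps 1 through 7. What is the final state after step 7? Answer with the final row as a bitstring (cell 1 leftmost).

1011001110

(re-executing steps 1..7 under rule 45; state before step 1: 0111111101)
1 | 1100000011
2 | 0001111010
3 | 1101000110
4 | 1011010101
5 | 0110111111
6 | 1101100000
7 | 1011001110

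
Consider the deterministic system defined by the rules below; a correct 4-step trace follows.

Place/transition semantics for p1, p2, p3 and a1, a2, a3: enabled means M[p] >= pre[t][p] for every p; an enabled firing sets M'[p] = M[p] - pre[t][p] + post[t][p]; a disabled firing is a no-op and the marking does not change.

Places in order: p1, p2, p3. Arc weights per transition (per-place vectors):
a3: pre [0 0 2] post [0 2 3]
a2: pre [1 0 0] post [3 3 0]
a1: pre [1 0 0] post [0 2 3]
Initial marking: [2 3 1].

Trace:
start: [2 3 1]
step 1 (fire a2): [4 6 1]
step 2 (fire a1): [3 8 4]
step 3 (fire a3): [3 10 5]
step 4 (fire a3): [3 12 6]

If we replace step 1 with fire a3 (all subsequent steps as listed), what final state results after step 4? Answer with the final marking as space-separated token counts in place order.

(re-executing from step 1 with the substitution; state before step 1: [2 3 1])
step 1 (fire a3): [2 3 1]
step 2 (fire a1): [1 5 4]
step 3 (fire a3): [1 7 5]
step 4 (fire a3): [1 9 6]

1 9 6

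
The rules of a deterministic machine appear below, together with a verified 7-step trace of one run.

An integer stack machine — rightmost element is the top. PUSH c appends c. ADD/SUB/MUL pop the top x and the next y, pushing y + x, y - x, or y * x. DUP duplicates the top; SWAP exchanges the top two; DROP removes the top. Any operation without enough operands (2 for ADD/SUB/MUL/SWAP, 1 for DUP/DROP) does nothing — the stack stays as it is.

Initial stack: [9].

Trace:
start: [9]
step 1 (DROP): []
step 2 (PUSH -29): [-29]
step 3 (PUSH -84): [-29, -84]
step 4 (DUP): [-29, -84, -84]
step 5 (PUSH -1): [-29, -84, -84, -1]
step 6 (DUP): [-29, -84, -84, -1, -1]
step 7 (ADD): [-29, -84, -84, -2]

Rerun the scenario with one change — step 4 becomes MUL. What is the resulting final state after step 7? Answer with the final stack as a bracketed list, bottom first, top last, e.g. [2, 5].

(re-executing from step 4 with the substitution; state before step 4: [-29, -84])
step 4 (MUL): [2436]
step 5 (PUSH -1): [2436, -1]
step 6 (DUP): [2436, -1, -1]
step 7 (ADD): [2436, -2]

[2436, -2]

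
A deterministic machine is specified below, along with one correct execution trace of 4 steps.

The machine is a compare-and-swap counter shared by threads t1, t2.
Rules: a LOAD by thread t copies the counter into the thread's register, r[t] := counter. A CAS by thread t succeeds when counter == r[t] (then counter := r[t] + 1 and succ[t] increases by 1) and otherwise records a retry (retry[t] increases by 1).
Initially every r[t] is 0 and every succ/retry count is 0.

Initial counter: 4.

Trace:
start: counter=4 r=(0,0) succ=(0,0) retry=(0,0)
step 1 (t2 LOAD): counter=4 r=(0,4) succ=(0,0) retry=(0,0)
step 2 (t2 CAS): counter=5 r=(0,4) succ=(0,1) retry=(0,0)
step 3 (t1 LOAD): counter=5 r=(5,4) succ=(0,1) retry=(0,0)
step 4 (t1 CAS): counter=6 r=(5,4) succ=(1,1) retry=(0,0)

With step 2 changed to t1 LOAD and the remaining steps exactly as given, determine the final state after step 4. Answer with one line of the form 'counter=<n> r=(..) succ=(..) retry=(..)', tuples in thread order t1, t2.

(re-executing from step 2 with the substitution; state before step 2: counter=4 r=(0,4) succ=(0,0) retry=(0,0))
step 2 (t1 LOAD): counter=4 r=(4,4) succ=(0,0) retry=(0,0)
step 3 (t1 LOAD): counter=4 r=(4,4) succ=(0,0) retry=(0,0)
step 4 (t1 CAS): counter=5 r=(4,4) succ=(1,0) retry=(0,0)

counter=5 r=(4,4) succ=(1,0) retry=(0,0)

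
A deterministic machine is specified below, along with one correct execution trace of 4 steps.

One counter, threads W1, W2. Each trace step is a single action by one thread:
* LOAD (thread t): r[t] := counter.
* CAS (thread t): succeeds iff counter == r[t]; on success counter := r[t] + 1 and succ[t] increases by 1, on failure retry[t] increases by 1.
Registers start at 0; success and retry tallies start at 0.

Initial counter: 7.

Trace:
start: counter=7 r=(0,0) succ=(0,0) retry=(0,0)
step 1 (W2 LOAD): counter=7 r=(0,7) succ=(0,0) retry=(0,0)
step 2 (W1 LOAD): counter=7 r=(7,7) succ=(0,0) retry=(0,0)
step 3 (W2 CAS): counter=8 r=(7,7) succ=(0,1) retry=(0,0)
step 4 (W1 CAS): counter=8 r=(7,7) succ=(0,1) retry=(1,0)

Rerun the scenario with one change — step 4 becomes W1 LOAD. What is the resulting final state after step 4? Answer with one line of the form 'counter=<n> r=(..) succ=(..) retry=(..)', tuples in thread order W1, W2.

(re-executing from step 4 with the substitution; state before step 4: counter=8 r=(7,7) succ=(0,1) retry=(0,0))
step 4 (W1 LOAD): counter=8 r=(8,7) succ=(0,1) retry=(0,0)

counter=8 r=(8,7) succ=(0,1) retry=(0,0)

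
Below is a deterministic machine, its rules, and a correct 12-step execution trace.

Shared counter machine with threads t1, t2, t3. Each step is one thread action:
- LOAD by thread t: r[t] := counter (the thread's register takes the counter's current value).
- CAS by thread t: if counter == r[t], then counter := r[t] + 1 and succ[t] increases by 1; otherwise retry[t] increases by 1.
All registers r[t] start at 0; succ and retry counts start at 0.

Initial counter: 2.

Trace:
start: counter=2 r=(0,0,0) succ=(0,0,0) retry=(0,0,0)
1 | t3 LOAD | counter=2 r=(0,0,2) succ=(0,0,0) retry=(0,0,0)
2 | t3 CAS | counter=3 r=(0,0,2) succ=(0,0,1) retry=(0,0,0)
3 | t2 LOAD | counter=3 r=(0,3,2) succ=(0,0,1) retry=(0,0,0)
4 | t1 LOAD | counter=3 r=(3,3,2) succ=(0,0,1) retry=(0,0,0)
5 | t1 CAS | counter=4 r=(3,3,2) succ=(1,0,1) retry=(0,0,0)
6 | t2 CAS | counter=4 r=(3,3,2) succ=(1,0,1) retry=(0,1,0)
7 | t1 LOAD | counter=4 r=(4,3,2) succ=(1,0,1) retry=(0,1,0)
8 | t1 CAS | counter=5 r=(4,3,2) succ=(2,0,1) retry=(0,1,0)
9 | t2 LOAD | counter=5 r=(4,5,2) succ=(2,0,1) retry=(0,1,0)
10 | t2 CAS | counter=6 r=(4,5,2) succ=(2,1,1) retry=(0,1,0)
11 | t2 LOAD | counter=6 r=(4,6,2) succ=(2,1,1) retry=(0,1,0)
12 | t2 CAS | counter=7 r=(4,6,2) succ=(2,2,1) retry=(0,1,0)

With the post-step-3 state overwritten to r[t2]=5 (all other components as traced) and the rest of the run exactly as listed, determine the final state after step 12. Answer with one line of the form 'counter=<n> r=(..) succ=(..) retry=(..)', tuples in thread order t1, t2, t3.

counter=7 r=(4,6,2) succ=(2,2,1) retry=(0,1,0)

state after step 3 := counter=3 r=(0,5,2) succ=(0,0,1) retry=(0,0,0)
4 | t1 LOAD | counter=3 r=(3,5,2) succ=(0,0,1) retry=(0,0,0)
5 | t1 CAS | counter=4 r=(3,5,2) succ=(1,0,1) retry=(0,0,0)
6 | t2 CAS | counter=4 r=(3,5,2) succ=(1,0,1) retry=(0,1,0)
7 | t1 LOAD | counter=4 r=(4,5,2) succ=(1,0,1) retry=(0,1,0)
8 | t1 CAS | counter=5 r=(4,5,2) succ=(2,0,1) retry=(0,1,0)
9 | t2 LOAD | counter=5 r=(4,5,2) succ=(2,0,1) retry=(0,1,0)
10 | t2 CAS | counter=6 r=(4,5,2) succ=(2,1,1) retry=(0,1,0)
11 | t2 LOAD | counter=6 r=(4,6,2) succ=(2,1,1) retry=(0,1,0)
12 | t2 CAS | counter=7 r=(4,6,2) succ=(2,2,1) retry=(0,1,0)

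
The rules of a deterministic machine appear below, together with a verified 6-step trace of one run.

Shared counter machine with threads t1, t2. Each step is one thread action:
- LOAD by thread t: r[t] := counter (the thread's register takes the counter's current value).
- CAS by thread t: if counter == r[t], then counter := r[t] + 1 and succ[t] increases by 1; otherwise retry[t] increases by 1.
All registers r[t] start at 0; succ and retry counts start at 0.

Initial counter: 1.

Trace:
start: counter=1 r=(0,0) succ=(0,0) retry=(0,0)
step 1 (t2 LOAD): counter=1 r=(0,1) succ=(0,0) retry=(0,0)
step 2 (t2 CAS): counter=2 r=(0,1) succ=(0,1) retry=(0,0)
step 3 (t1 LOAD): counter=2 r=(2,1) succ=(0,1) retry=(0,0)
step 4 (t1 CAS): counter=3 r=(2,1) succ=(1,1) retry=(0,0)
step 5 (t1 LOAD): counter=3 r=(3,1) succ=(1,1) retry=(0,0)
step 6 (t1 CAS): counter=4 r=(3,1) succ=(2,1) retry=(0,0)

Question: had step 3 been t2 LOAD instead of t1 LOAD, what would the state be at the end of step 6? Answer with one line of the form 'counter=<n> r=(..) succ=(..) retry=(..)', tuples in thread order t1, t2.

(re-executing from step 3 with the substitution; state before step 3: counter=2 r=(0,1) succ=(0,1) retry=(0,0))
step 3 (t2 LOAD): counter=2 r=(0,2) succ=(0,1) retry=(0,0)
step 4 (t1 CAS): counter=2 r=(0,2) succ=(0,1) retry=(1,0)
step 5 (t1 LOAD): counter=2 r=(2,2) succ=(0,1) retry=(1,0)
step 6 (t1 CAS): counter=3 r=(2,2) succ=(1,1) retry=(1,0)

counter=3 r=(2,2) succ=(1,1) retry=(1,0)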